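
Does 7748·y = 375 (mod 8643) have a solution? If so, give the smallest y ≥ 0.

gcd(7748, 8643) = 1, so a unique solution mod 8643 exists.
7748⁻¹ ≡ 1661 (mod 8643).
y ≡ 1661·375 ≡ 579 (mod 8643).

579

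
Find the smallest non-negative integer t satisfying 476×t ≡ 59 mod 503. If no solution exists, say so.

gcd(476, 503) = 1, so a unique solution mod 503 exists.
476⁻¹ ≡ 149 (mod 503).
t ≡ 149×59 ≡ 240 (mod 503).

240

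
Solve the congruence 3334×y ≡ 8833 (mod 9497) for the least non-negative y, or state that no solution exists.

gcd(3334, 9497) = 1, so a unique solution mod 9497 exists.
3334⁻¹ ≡ 3780 (mod 9497).
y ≡ 3780×8833 ≡ 6785 (mod 9497).

6785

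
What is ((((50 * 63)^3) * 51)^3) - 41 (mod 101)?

50 * 63 = 3150 ≡ 19 (mod 101)
(19)^3 ≡ 92 (mod 101)
92 * 51 = 4692 ≡ 46 (mod 101)
(46)^3 ≡ 73 (mod 101)
73 - 41 = 32

32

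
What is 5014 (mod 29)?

26

5014 = 172*29 + 26, so 5014 ≡ 26 (mod 29).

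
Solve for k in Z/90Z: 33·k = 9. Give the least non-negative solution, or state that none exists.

3

gcd(33, 90) = 3, and 3 | 9, so solutions exist.
Divide through by 3: 11·k ≡ 3 (mod 30).
11⁻¹ ≡ 11 (mod 30).
k ≡ 11·3 ≡ 3 (mod 30).
The smallest non-negative solution is k = 3.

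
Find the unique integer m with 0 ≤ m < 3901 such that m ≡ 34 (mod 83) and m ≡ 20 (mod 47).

83⁻¹ mod 47: 83×17 ≡ 1 (mod 47), so 83⁻¹ ≡ 17.
m = 34 + 83×((20 − 34)×17 mod 47) = 34 + 83×44 = 3686.
Check: 3686 mod 83 = 34, 3686 mod 47 = 20. ✓

3686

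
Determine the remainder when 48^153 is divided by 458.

Using repeated squaring:
153 in binary is 10011001, i.e. 153 = 128 + 16 + 8 + 1.
48^1 ≡ 48 (mod 458)
48^2 ≡ 48^2 = 2304 ≡ 14 (mod 458)
48^4 ≡ 14^2 = 196 (mod 458)
48^8 ≡ 196^2 = 38416 ≡ 402 (mod 458)
48^16 ≡ 402^2 = 161604 ≡ 388 (mod 458)
48^32 ≡ 388^2 = 150544 ≡ 320 (mod 458)
48^64 ≡ 320^2 = 102400 ≡ 266 (mod 458)
48^128 ≡ 266^2 = 70756 ≡ 224 (mod 458)
48^153 = 48^128 · 48^16 · 48^8 · 48^1 ≡ 224 · 388 · 402 · 48 (mod 458).
Accumulate the product:
224 · 388 = 86912 ≡ 350
350 · 402 = 140700 ≡ 94
94 · 48 = 4512 ≡ 390

390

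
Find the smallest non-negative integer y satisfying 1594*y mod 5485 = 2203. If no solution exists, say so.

gcd(1594, 5485) = 1, so a unique solution mod 5485 exists.
1594⁻¹ ≡ 4814 (mod 5485).
y ≡ 4814*2203 ≡ 2737 (mod 5485).

2737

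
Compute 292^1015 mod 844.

196

By square-and-multiply:
1015 in binary is 1111110111, i.e. 1015 = 512 + 256 + 128 + 64 + 32 + 16 + 4 + 2 + 1.
292^1 ≡ 292 (mod 844)
292^2 ≡ 292^2 = 85264 ≡ 20 (mod 844)
292^4 ≡ 20^2 = 400 (mod 844)
292^8 ≡ 400^2 = 160000 ≡ 484 (mod 844)
292^16 ≡ 484^2 = 234256 ≡ 468 (mod 844)
292^32 ≡ 468^2 = 219024 ≡ 428 (mod 844)
292^64 ≡ 428^2 = 183184 ≡ 36 (mod 844)
292^128 ≡ 36^2 = 1296 ≡ 452 (mod 844)
292^256 ≡ 452^2 = 204304 ≡ 56 (mod 844)
292^512 ≡ 56^2 = 3136 ≡ 604 (mod 844)
292^1015 = 292^512 * 292^256 * 292^128 * 292^64 * 292^32 * 292^16 * 292^4 * 292^2 * 292^1 ≡ 604 * 56 * 452 * 36 * 428 * 468 * 400 * 20 * 292 (mod 844).
Accumulate the product:
604 * 56 = 33824 ≡ 64
64 * 452 = 28928 ≡ 232
232 * 36 = 8352 ≡ 756
756 * 428 = 323568 ≡ 316
316 * 468 = 147888 ≡ 188
188 * 400 = 75200 ≡ 84
84 * 20 = 1680 ≡ 836
836 * 292 = 244112 ≡ 196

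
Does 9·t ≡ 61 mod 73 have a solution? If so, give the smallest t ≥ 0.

gcd(9, 73) = 1, so a unique solution mod 73 exists.
9⁻¹ ≡ 65 (mod 73).
t ≡ 65·61 ≡ 23 (mod 73).

23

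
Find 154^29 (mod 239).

19

Using repeated squaring:
29 in binary is 11101, i.e. 29 = 16 + 8 + 4 + 1.
154^1 ≡ 154 (mod 239)
154^2 ≡ 154^2 = 23716 ≡ 55 (mod 239)
154^4 ≡ 55^2 = 3025 ≡ 157 (mod 239)
154^8 ≡ 157^2 = 24649 ≡ 32 (mod 239)
154^16 ≡ 32^2 = 1024 ≡ 68 (mod 239)
154^29 = 154^16 * 154^8 * 154^4 * 154^1 ≡ 68 * 32 * 157 * 154 (mod 239).
Accumulate the product:
68 * 32 = 2176 ≡ 25
25 * 157 = 3925 ≡ 101
101 * 154 = 15554 ≡ 19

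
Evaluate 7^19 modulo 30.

13

19 in binary is 10011, i.e. 19 = 16 + 2 + 1.
7^1 ≡ 7 (mod 30)
7^2 ≡ 7^2 = 49 ≡ 19 (mod 30)
7^4 ≡ 19^2 = 361 ≡ 1 (mod 30)
7^8 ≡ 1^2 = 1 (mod 30)
7^16 ≡ 1^2 = 1 (mod 30)
7^19 = 7^16 * 7^2 * 7^1 ≡ 1 * 19 * 7 (mod 30).
Accumulate the product:
1 * 19 = 19
19 * 7 = 133 ≡ 13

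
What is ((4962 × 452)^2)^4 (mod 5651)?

289

4962 × 452 = 2242824 ≡ 5028 (mod 5651)
(5028)^2 ≡ 3861 (mod 5651)
(3861)^4 ≡ 289 (mod 5651)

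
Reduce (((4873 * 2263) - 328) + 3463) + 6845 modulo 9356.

4873 * 2263 = 11027599 ≡ 6231 (mod 9356)
6231 - 328 = 5903
5903 + 3463 = 9366 ≡ 10 (mod 9356)
10 + 6845 = 6855

6855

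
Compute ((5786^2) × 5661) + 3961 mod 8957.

(5786)^2 ≡ 5487 (mod 8957)
5487 × 5661 = 31061907 ≡ 7988 (mod 8957)
7988 + 3961 = 11949 ≡ 2992 (mod 8957)

2992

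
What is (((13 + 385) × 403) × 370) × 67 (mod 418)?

362

13 + 385 = 398
398 × 403 = 160394 ≡ 300 (mod 418)
300 × 370 = 111000 ≡ 230 (mod 418)
230 × 67 = 15410 ≡ 362 (mod 418)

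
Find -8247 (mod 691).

45

-8247 = -12*691 + 45, so -8247 ≡ 45 (mod 691).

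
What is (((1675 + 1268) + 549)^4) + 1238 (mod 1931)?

1088

1675 + 1268 = 2943 ≡ 1012 (mod 1931)
1012 + 549 = 1561
(1561)^4 ≡ 1781 (mod 1931)
1781 + 1238 = 3019 ≡ 1088 (mod 1931)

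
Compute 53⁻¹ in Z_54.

By the extended Euclidean algorithm:
54 = 1×53 + 1
53 = 53×1 + 0
gcd(53, 54) = 1, so the inverse exists.
Bézout: 1 = 1×54 − 1×53.
So 53⁻¹ ≡ −1 ≡ 53 (mod 54).

53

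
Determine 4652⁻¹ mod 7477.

Run the extended Euclidean algorithm:
7477 = 1·4652 + 2825
4652 = 1·2825 + 1827
2825 = 1·1827 + 998
1827 = 1·998 + 829
998 = 1·829 + 169
829 = 4·169 + 153
169 = 1·153 + 16
153 = 9·16 + 9
16 = 1·9 + 7
9 = 1·7 + 2
7 = 3·2 + 1
2 = 2·1 + 0
gcd(4652, 7477) = 1, so the inverse exists.
Bézout: 1 = 2037·7477 − 3274·4652.
So 4652⁻¹ ≡ −3274 ≡ 4203 (mod 7477).

4203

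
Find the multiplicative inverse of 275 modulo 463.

165

Run the extended Euclidean algorithm:
463 = 1·275 + 188
275 = 1·188 + 87
188 = 2·87 + 14
87 = 6·14 + 3
14 = 4·3 + 2
3 = 1·2 + 1
2 = 2·1 + 0
gcd(275, 463) = 1, so the inverse exists.
Back-substitute for 1:
1 = 1·3 − 1·2
  = −1·14 + 5·3
  = 5·87 − 31·14
  = −31·188 + 67·87
  = 67·275 − 98·188
  = −98·463 + 165·275
So 275⁻¹ ≡ 165 (mod 463).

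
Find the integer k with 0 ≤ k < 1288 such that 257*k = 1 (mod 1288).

Run the extended Euclidean algorithm:
1288 = 5·257 + 3
257 = 85·3 + 2
3 = 1·2 + 1
2 = 2·1 + 0
gcd(257, 1288) = 1, so the inverse exists.
Back-substitute for 1:
1 = 1·3 − 1·2
  = −1·257 + 86·3
  = 86·1288 − 431·257
So 257⁻¹ ≡ −431 ≡ 857 (mod 1288).

857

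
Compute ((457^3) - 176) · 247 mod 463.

406

(457)^3 ≡ 247 (mod 463)
247 - 176 = 71
71 · 247 = 17537 ≡ 406 (mod 463)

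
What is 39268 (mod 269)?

39268 = 145·269 + 263, so 39268 ≡ 263 (mod 269).

263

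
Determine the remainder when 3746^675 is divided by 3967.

1628

By square-and-multiply:
3746^1 ≡ 3746 (mod 3967)
3746^2 ≡ 3746^2 = 14032516 ≡ 1237 (mod 3967)
3746^4 ≡ 1237^2 = 1530169 ≡ 2874 (mod 3967)
3746^8 ≡ 2874^2 = 8259876 ≡ 582 (mod 3967)
3746^16 ≡ 582^2 = 338724 ≡ 1529 (mod 3967)
3746^32 ≡ 1529^2 = 2337841 ≡ 1278 (mod 3967)
3746^64 ≡ 1278^2 = 1633284 ≡ 2847 (mod 3967)
3746^128 ≡ 2847^2 = 8105409 ≡ 828 (mod 3967)
3746^256 ≡ 828^2 = 685584 ≡ 3260 (mod 3967)
3746^512 ≡ 3260^2 = 10627600 ≡ 7 (mod 3967)
3746^675 = 3746^512 * 3746^128 * 3746^32 * 3746^2 * 3746^1 ≡ 7 * 828 * 1278 * 1237 * 3746 (mod 3967).
Accumulate the product:
7 * 828 = 5796 ≡ 1829
1829 * 1278 = 2337462 ≡ 899
899 * 1237 = 1112063 ≡ 1303
1303 * 3746 = 4881038 ≡ 1628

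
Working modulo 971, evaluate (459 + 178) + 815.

459 + 178 = 637
637 + 815 = 1452 ≡ 481 (mod 971)

481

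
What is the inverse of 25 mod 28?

Apply the Euclidean algorithm and back-substitute:
28 = 1·25 + 3
25 = 8·3 + 1
3 = 3·1 + 0
gcd(25, 28) = 1, so the inverse exists.
Bézout: 1 = −8·28 + 9·25.
So 25⁻¹ ≡ 9 (mod 28).

9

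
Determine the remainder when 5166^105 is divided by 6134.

2784

Compute successive squares:
105 in binary is 1101001, i.e. 105 = 64 + 32 + 8 + 1.
5166^1 ≡ 5166 (mod 6134)
5166^2 ≡ 5166^2 = 26687556 ≡ 4656 (mod 6134)
5166^4 ≡ 4656^2 = 21678336 ≡ 780 (mod 6134)
5166^8 ≡ 780^2 = 608400 ≡ 1134 (mod 6134)
5166^16 ≡ 1134^2 = 1285956 ≡ 3950 (mod 6134)
5166^32 ≡ 3950^2 = 15602500 ≡ 3738 (mod 6134)
5166^64 ≡ 3738^2 = 13972644 ≡ 5526 (mod 6134)
5166^105 = 5166^64 · 5166^32 · 5166^8 · 5166^1 ≡ 5526 · 3738 · 1134 · 5166 (mod 6134).
Accumulate the product:
5526 · 3738 = 20656188 ≡ 3010
3010 · 1134 = 3413340 ≡ 2836
2836 · 5166 = 14650776 ≡ 2784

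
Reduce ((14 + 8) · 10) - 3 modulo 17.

13

14 + 8 = 22 ≡ 5 (mod 17)
5 · 10 = 50 ≡ 16 (mod 17)
16 - 3 = 13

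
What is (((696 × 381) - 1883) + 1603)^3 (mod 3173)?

2063

696 × 381 = 265176 ≡ 1817 (mod 3173)
1817 - 1883 = -66 ≡ 3107 (mod 3173)
3107 + 1603 = 4710 ≡ 1537 (mod 3173)
(1537)^3 ≡ 2063 (mod 3173)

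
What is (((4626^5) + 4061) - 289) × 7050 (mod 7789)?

(4626)^5 ≡ 6643 (mod 7789)
6643 + 4061 = 10704 ≡ 2915 (mod 7789)
2915 - 289 = 2626
2626 × 7050 = 18513300 ≡ 6636 (mod 7789)

6636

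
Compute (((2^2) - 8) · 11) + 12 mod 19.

6

(2)^2 ≡ 4 (mod 19)
4 - 8 = -4 ≡ 15 (mod 19)
15 · 11 = 165 ≡ 13 (mod 19)
13 + 12 = 25 ≡ 6 (mod 19)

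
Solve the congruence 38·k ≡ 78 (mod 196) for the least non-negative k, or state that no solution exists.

33

gcd(38, 196) = 2, and 2 | 78, so solutions exist.
Divide through by 2: 19·k ≡ 39 mod 98.
19⁻¹ ≡ 31 (mod 98).
k ≡ 31·39 ≡ 33 (mod 98).
The smallest non-negative solution is k = 33.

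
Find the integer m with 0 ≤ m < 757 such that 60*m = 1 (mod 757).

593

757 = 12·60 + 37
60 = 1·37 + 23
37 = 1·23 + 14
23 = 1·14 + 9
14 = 1·9 + 5
9 = 1·5 + 4
5 = 1·4 + 1
4 = 4·1 + 0
gcd(60, 757) = 1, so the inverse exists.
Back-substitute for 1:
1 = 1·5 − 1·4
  = −1·9 + 2·5
  = 2·14 − 3·9
  = −3·23 + 5·14
  = 5·37 − 8·23
  = −8·60 + 13·37
  = 13·757 − 164·60
So 60⁻¹ ≡ −164 ≡ 593 (mod 757).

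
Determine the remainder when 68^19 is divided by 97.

19 in binary is 10011, i.e. 19 = 16 + 2 + 1.
68^1 ≡ 68 (mod 97)
68^2 ≡ 68^2 = 4624 ≡ 65 (mod 97)
68^4 ≡ 65^2 = 4225 ≡ 54 (mod 97)
68^8 ≡ 54^2 = 2916 ≡ 6 (mod 97)
68^16 ≡ 6^2 = 36 (mod 97)
68^19 = 68^16 * 68^2 * 68^1 ≡ 36 * 65 * 68 (mod 97).
Accumulate the product:
36 * 65 = 2340 ≡ 12
12 * 68 = 816 ≡ 40

40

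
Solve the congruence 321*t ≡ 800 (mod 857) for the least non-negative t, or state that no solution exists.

gcd(321, 857) = 1, so a unique solution mod 857 exists.
321⁻¹ ≡ 283 (mod 857).
t ≡ 283*800 ≡ 152 (mod 857).

152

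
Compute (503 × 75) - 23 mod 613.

309

503 × 75 = 37725 ≡ 332 (mod 613)
332 - 23 = 309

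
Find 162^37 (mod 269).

250

37 in binary is 100101, i.e. 37 = 32 + 4 + 1.
162^1 ≡ 162 (mod 269)
162^2 ≡ 162^2 = 26244 ≡ 151 (mod 269)
162^4 ≡ 151^2 = 22801 ≡ 205 (mod 269)
162^8 ≡ 205^2 = 42025 ≡ 61 (mod 269)
162^16 ≡ 61^2 = 3721 ≡ 224 (mod 269)
162^32 ≡ 224^2 = 50176 ≡ 142 (mod 269)
162^37 = 162^32 * 162^4 * 162^1 ≡ 142 * 205 * 162 (mod 269).
Accumulate the product:
142 * 205 = 29110 ≡ 58
58 * 162 = 9396 ≡ 250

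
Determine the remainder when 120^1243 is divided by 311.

By square-and-multiply:
1243 in binary is 10011011011, i.e. 1243 = 1024 + 128 + 64 + 16 + 8 + 2 + 1.
120^1 ≡ 120 (mod 311)
120^2 ≡ 120^2 = 14400 ≡ 94 (mod 311)
120^4 ≡ 94^2 = 8836 ≡ 128 (mod 311)
120^8 ≡ 128^2 = 16384 ≡ 212 (mod 311)
120^16 ≡ 212^2 = 44944 ≡ 160 (mod 311)
120^32 ≡ 160^2 = 25600 ≡ 98 (mod 311)
120^64 ≡ 98^2 = 9604 ≡ 274 (mod 311)
120^128 ≡ 274^2 = 75076 ≡ 125 (mod 311)
120^256 ≡ 125^2 = 15625 ≡ 75 (mod 311)
120^512 ≡ 75^2 = 5625 ≡ 27 (mod 311)
120^1024 ≡ 27^2 = 729 ≡ 107 (mod 311)
120^1243 = 120^1024 × 120^128 × 120^64 × 120^16 × 120^8 × 120^2 × 120^1 ≡ 107 × 125 × 274 × 160 × 212 × 94 × 120 (mod 311).
Accumulate the product:
107 × 125 = 13375 ≡ 2
2 × 274 = 548 ≡ 237
237 × 160 = 37920 ≡ 289
289 × 212 = 61268 ≡ 1
1 × 94 = 94
94 × 120 = 11280 ≡ 84

84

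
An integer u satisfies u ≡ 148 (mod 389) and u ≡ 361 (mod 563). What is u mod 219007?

389⁻¹ mod 563: 389×55 ≡ 1 (mod 563), so 389⁻¹ ≡ 55.
u = 148 + 389×((361 − 148)×55 mod 563) = 148 + 389×455 = 177143.

177143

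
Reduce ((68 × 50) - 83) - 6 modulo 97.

68 × 50 = 3400 ≡ 5 (mod 97)
5 - 83 = -78 ≡ 19 (mod 97)
19 - 6 = 13

13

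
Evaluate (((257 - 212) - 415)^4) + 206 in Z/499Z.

43

257 - 212 = 45
45 - 415 = -370 ≡ 129 (mod 499)
(129)^4 ≡ 336 (mod 499)
336 + 206 = 542 ≡ 43 (mod 499)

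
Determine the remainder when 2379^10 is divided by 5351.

4188

Using repeated squaring:
10 in binary is 1010, i.e. 10 = 8 + 2.
2379^1 ≡ 2379 (mod 5351)
2379^2 ≡ 2379^2 = 5659641 ≡ 3634 (mod 5351)
2379^4 ≡ 3634^2 = 13205956 ≡ 5039 (mod 5351)
2379^8 ≡ 5039^2 = 25391521 ≡ 1026 (mod 5351)
2379^10 = 2379^8 * 2379^2 ≡ 1026 * 3634 (mod 5351).
1026 * 3634 = 3728484 ≡ 4188 (mod 5351).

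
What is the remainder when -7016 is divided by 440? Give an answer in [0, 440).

-7016 = -16*440 + 24, so -7016 ≡ 24 (mod 440).

24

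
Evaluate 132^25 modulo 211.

40

By square-and-multiply:
132^1 ≡ 132 (mod 211)
132^2 ≡ 132^2 = 17424 ≡ 122 (mod 211)
132^4 ≡ 122^2 = 14884 ≡ 114 (mod 211)
132^8 ≡ 114^2 = 12996 ≡ 125 (mod 211)
132^16 ≡ 125^2 = 15625 ≡ 11 (mod 211)
132^25 = 132^16 × 132^8 × 132^1 ≡ 11 × 125 × 132 (mod 211).
Accumulate the product:
11 × 125 = 1375 ≡ 109
109 × 132 = 14388 ≡ 40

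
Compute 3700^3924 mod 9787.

By square-and-multiply:
3924 in binary is 111101010100, i.e. 3924 = 2048 + 1024 + 512 + 256 + 64 + 16 + 4.
3700^1 ≡ 3700 (mod 9787)
3700^2 ≡ 3700^2 = 13690000 ≡ 7774 (mod 9787)
3700^4 ≡ 7774^2 = 60435076 ≡ 351 (mod 9787)
3700^8 ≡ 351^2 = 123201 ≡ 5757 (mod 9787)
3700^16 ≡ 5757^2 = 33143049 ≡ 4267 (mod 9787)
3700^32 ≡ 4267^2 = 18207289 ≡ 3469 (mod 9787)
3700^64 ≡ 3469^2 = 12033961 ≡ 5738 (mod 9787)
3700^128 ≡ 5738^2 = 32924644 ≡ 1176 (mod 9787)
3700^256 ≡ 1176^2 = 1382976 ≡ 3009 (mod 9787)
3700^512 ≡ 3009^2 = 9054081 ≡ 1106 (mod 9787)
3700^1024 ≡ 1106^2 = 1223236 ≡ 9648 (mod 9787)
3700^2048 ≡ 9648^2 = 93083904 ≡ 9534 (mod 9787)
3700^3924 = 3700^2048 · 3700^1024 · 3700^512 · 3700^256 · 3700^64 · 3700^16 · 3700^4 ≡ 9534 · 9648 · 1106 · 3009 · 5738 · 4267 · 351 (mod 9787).
Accumulate the product:
9534 · 9648 = 91984032 ≡ 5806
5806 · 1106 = 6421436 ≡ 1164
1164 · 3009 = 3502476 ≡ 8517
8517 · 5738 = 48870546 ≡ 4055
4055 · 4267 = 17302685 ≡ 9056
9056 · 351 = 3178656 ≡ 7668

7668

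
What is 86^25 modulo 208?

112

25 in binary is 11001, i.e. 25 = 16 + 8 + 1.
86^1 ≡ 86 (mod 208)
86^2 ≡ 86^2 = 7396 ≡ 116 (mod 208)
86^4 ≡ 116^2 = 13456 ≡ 144 (mod 208)
86^8 ≡ 144^2 = 20736 ≡ 144 (mod 208)
86^16 ≡ 144^2 = 20736 ≡ 144 (mod 208)
86^25 = 86^16 · 86^8 · 86^1 ≡ 144 · 144 · 86 (mod 208).
Accumulate the product:
144 · 144 = 20736 ≡ 144
144 · 86 = 12384 ≡ 112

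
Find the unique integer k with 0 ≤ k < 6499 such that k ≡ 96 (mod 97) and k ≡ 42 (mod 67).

97⁻¹ mod 67: 97·38 ≡ 1 (mod 67), so 97⁻¹ ≡ 38.
k = 96 + 97·((42 − 96)·38 mod 67) = 96 + 97·25 = 2521.
Check: 2521 mod 97 = 96, 2521 mod 67 = 42. ✓

2521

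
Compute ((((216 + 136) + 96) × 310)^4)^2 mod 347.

216 + 136 = 352 ≡ 5 (mod 347)
5 + 96 = 101
101 × 310 = 31310 ≡ 80 (mod 347)
(80)^4 ≡ 120 (mod 347)
(120)^2 ≡ 173 (mod 347)

173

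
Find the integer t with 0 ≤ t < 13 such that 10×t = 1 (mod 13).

4

Apply the Euclidean algorithm and back-substitute:
13 = 1·10 + 3
10 = 3·3 + 1
3 = 3·1 + 0
gcd(10, 13) = 1, so the inverse exists.
Bézout: 1 = −3·13 + 4·10.
So 10⁻¹ ≡ 4 (mod 13).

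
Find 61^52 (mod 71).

8

52 in binary is 110100, i.e. 52 = 32 + 16 + 4.
61^1 ≡ 61 (mod 71)
61^2 ≡ 61^2 = 3721 ≡ 29 (mod 71)
61^4 ≡ 29^2 = 841 ≡ 60 (mod 71)
61^8 ≡ 60^2 = 3600 ≡ 50 (mod 71)
61^16 ≡ 50^2 = 2500 ≡ 15 (mod 71)
61^32 ≡ 15^2 = 225 ≡ 12 (mod 71)
61^52 = 61^32 * 61^16 * 61^4 ≡ 12 * 15 * 60 (mod 71).
Accumulate the product:
12 * 15 = 180 ≡ 38
38 * 60 = 2280 ≡ 8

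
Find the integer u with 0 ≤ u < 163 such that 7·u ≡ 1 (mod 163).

163 = 23·7 + 2
7 = 3·2 + 1
2 = 2·1 + 0
gcd(7, 163) = 1, so the inverse exists.
Back-substitute for 1:
1 = 1·7 − 3·2
  = −3·163 + 70·7
So 7⁻¹ ≡ 70 (mod 163).

70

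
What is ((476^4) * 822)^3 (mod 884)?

612

(476)^4 ≡ 612 (mod 884)
612 * 822 = 503064 ≡ 68 (mod 884)
(68)^3 ≡ 612 (mod 884)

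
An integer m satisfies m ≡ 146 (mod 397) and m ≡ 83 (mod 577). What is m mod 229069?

103366

397⁻¹ mod 577: 397·234 ≡ 1 (mod 577), so 397⁻¹ ≡ 234.
m = 146 + 397·((83 − 146)·234 mod 577) = 146 + 397·260 = 103366.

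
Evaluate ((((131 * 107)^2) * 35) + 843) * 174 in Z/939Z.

131 * 107 = 14017 ≡ 871 (mod 939)
(871)^2 ≡ 868 (mod 939)
868 * 35 = 30380 ≡ 332 (mod 939)
332 + 843 = 1175 ≡ 236 (mod 939)
236 * 174 = 41064 ≡ 687 (mod 939)

687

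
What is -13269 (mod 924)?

591

-13269 = -15*924 + 591, so -13269 ≡ 591 (mod 924).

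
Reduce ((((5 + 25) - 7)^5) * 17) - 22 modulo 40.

5 + 25 = 30
30 - 7 = 23
(23)^5 ≡ 23 (mod 40)
23 * 17 = 391 ≡ 31 (mod 40)
31 - 22 = 9

9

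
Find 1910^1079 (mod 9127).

1079 in binary is 10000110111, i.e. 1079 = 1024 + 32 + 16 + 4 + 2 + 1.
1910^1 ≡ 1910 (mod 9127)
1910^2 ≡ 1910^2 = 3648100 ≡ 6427 (mod 9127)
1910^4 ≡ 6427^2 = 41306329 ≡ 6654 (mod 9127)
1910^8 ≡ 6654^2 = 44275716 ≡ 639 (mod 9127)
1910^16 ≡ 639^2 = 408321 ≡ 6733 (mod 9127)
1910^32 ≡ 6733^2 = 45333289 ≡ 8607 (mod 9127)
1910^64 ≡ 8607^2 = 74080449 ≡ 5717 (mod 9127)
1910^128 ≡ 5717^2 = 32684089 ≡ 302 (mod 9127)
1910^256 ≡ 302^2 = 91204 ≡ 9061 (mod 9127)
1910^512 ≡ 9061^2 = 82101721 ≡ 4356 (mod 9127)
1910^1024 ≡ 4356^2 = 18974736 ≡ 8830 (mod 9127)
1910^1079 = 1910^1024 * 1910^32 * 1910^16 * 1910^4 * 1910^2 * 1910^1 ≡ 8830 * 8607 * 6733 * 6654 * 6427 * 1910 (mod 9127).
Accumulate the product:
8830 * 8607 = 75999810 ≡ 8408
8408 * 6733 = 56611064 ≡ 5410
5410 * 6654 = 35998140 ≡ 1252
1252 * 6427 = 8046604 ≡ 5717
5717 * 1910 = 10919470 ≡ 3578

3578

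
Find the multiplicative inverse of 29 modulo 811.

811 = 27×29 + 28
29 = 1×28 + 1
28 = 28×1 + 0
gcd(29, 811) = 1, so the inverse exists.
Bézout: 1 = −1×811 + 28×29.
So 29⁻¹ ≡ 28 (mod 811).

28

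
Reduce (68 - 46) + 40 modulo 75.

62

68 - 46 = 22
22 + 40 = 62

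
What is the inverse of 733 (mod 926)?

451

By the extended Euclidean algorithm:
926 = 1·733 + 193
733 = 3·193 + 154
193 = 1·154 + 39
154 = 3·39 + 37
39 = 1·37 + 2
37 = 18·2 + 1
2 = 2·1 + 0
gcd(733, 926) = 1, so the inverse exists.
Bézout: 1 = −357·926 + 451·733.
So 733⁻¹ ≡ 451 (mod 926).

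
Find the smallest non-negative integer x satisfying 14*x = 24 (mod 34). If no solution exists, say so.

gcd(14, 34) = 2, and 2 | 24, so solutions exist.
Divide through by 2: 7*x ≡ 12 mod 17.
7⁻¹ ≡ 5 (mod 17).
x ≡ 5*12 ≡ 9 (mod 17).
The smallest non-negative solution is x = 9.

9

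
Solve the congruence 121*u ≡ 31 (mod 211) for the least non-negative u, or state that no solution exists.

2

gcd(121, 211) = 1, so a unique solution mod 211 exists.
121⁻¹ ≡ 143 (mod 211).
u ≡ 143*31 ≡ 2 (mod 211).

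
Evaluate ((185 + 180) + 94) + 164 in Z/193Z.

185 + 180 = 365 ≡ 172 (mod 193)
172 + 94 = 266 ≡ 73 (mod 193)
73 + 164 = 237 ≡ 44 (mod 193)

44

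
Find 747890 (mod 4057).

747890 = 184·4057 + 1402, so 747890 ≡ 1402 (mod 4057).

1402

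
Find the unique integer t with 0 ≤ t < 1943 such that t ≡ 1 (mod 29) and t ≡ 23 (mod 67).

29⁻¹ mod 67: 29*37 ≡ 1 (mod 67), so 29⁻¹ ≡ 37.
t = 1 + 29*((23 − 1)*37 mod 67) = 1 + 29*10 = 291.
Check: 291 mod 29 = 1, 291 mod 67 = 23. ✓

291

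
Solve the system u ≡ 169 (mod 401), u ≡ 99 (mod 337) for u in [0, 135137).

401⁻¹ mod 337: 401*79 ≡ 1 (mod 337), so 401⁻¹ ≡ 79.
u = 169 + 401*((99 − 169)*79 mod 337) = 169 + 401*199 = 79968.
Check: 79968 mod 401 = 169, 79968 mod 337 = 99. ✓

79968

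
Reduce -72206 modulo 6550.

6394

-72206 = -12*6550 + 6394, so -72206 ≡ 6394 (mod 6550).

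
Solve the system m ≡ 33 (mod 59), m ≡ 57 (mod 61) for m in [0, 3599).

59⁻¹ mod 61: 59*30 ≡ 1 (mod 61), so 59⁻¹ ≡ 30.
m = 33 + 59*((57 − 33)*30 mod 61) = 33 + 59*49 = 2924.

2924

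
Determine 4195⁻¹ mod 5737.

5138

5737 = 1·4195 + 1542
4195 = 2·1542 + 1111
1542 = 1·1111 + 431
1111 = 2·431 + 249
431 = 1·249 + 182
249 = 1·182 + 67
182 = 2·67 + 48
67 = 1·48 + 19
48 = 2·19 + 10
19 = 1·10 + 9
10 = 1·9 + 1
9 = 9·1 + 0
gcd(4195, 5737) = 1, so the inverse exists.
Bézout: 1 = 438·5737 − 599·4195.
So 4195⁻¹ ≡ −599 ≡ 5138 (mod 5737).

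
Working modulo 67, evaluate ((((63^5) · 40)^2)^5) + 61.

(63)^5 ≡ 48 (mod 67)
48 · 40 = 1920 ≡ 44 (mod 67)
(44)^2 ≡ 60 (mod 67)
(60)^5 ≡ 10 (mod 67)
10 + 61 = 71 ≡ 4 (mod 67)

4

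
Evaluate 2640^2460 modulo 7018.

Using repeated squaring:
2460 in binary is 100110011100, i.e. 2460 = 2048 + 256 + 128 + 16 + 8 + 4.
2640^1 ≡ 2640 (mod 7018)
2640^2 ≡ 2640^2 = 6969600 ≡ 726 (mod 7018)
2640^4 ≡ 726^2 = 527076 ≡ 726 (mod 7018)
2640^8 ≡ 726^2 = 527076 ≡ 726 (mod 7018)
2640^16 ≡ 726^2 = 527076 ≡ 726 (mod 7018)
2640^32 ≡ 726^2 = 527076 ≡ 726 (mod 7018)
2640^64 ≡ 726^2 = 527076 ≡ 726 (mod 7018)
2640^128 ≡ 726^2 = 527076 ≡ 726 (mod 7018)
2640^256 ≡ 726^2 = 527076 ≡ 726 (mod 7018)
2640^512 ≡ 726^2 = 527076 ≡ 726 (mod 7018)
2640^1024 ≡ 726^2 = 527076 ≡ 726 (mod 7018)
2640^2048 ≡ 726^2 = 527076 ≡ 726 (mod 7018)
2640^2460 = 2640^2048 × 2640^256 × 2640^128 × 2640^16 × 2640^8 × 2640^4 ≡ 726 × 726 × 726 × 726 × 726 × 726 (mod 7018).
Accumulate the product:
726 × 726 = 527076 ≡ 726
726 × 726 = 527076 ≡ 726
726 × 726 = 527076 ≡ 726
726 × 726 = 527076 ≡ 726
726 × 726 = 527076 ≡ 726

726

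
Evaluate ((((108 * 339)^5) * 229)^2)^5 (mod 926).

422

108 * 339 = 36612 ≡ 498 (mod 926)
(498)^5 ≡ 544 (mod 926)
544 * 229 = 124576 ≡ 492 (mod 926)
(492)^2 ≡ 378 (mod 926)
(378)^5 ≡ 422 (mod 926)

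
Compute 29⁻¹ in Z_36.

36 = 1×29 + 7
29 = 4×7 + 1
7 = 7×1 + 0
gcd(29, 36) = 1, so the inverse exists.
Back-substitute for 1:
1 = 1×29 − 4×7
  = −4×36 + 5×29
So 29⁻¹ ≡ 5 (mod 36).

5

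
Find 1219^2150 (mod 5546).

Compute successive squares:
2150 in binary is 100001100110, i.e. 2150 = 2048 + 64 + 32 + 4 + 2.
1219^1 ≡ 1219 (mod 5546)
1219^2 ≡ 1219^2 = 1485961 ≡ 5179 (mod 5546)
1219^4 ≡ 5179^2 = 26822041 ≡ 1585 (mod 5546)
1219^8 ≡ 1585^2 = 2512225 ≡ 5433 (mod 5546)
1219^16 ≡ 5433^2 = 29517489 ≡ 1677 (mod 5546)
1219^32 ≡ 1677^2 = 2812329 ≡ 507 (mod 5546)
1219^64 ≡ 507^2 = 257049 ≡ 1933 (mod 5546)
1219^128 ≡ 1933^2 = 3736489 ≡ 4031 (mod 5546)
1219^256 ≡ 4031^2 = 16248961 ≡ 4727 (mod 5546)
1219^512 ≡ 4727^2 = 22344529 ≡ 5241 (mod 5546)
1219^1024 ≡ 5241^2 = 27468081 ≡ 4289 (mod 5546)
1219^2048 ≡ 4289^2 = 18395521 ≡ 4985 (mod 5546)
1219^2150 = 1219^2048 * 1219^64 * 1219^32 * 1219^4 * 1219^2 ≡ 4985 * 1933 * 507 * 1585 * 5179 (mod 5546).
Accumulate the product:
4985 * 1933 = 9636005 ≡ 2603
2603 * 507 = 1319721 ≡ 5319
5319 * 1585 = 8430615 ≡ 695
695 * 5179 = 3599405 ≡ 51

51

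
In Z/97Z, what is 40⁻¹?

Run the extended Euclidean algorithm:
97 = 2*40 + 17
40 = 2*17 + 6
17 = 2*6 + 5
6 = 1*5 + 1
5 = 5*1 + 0
gcd(40, 97) = 1, so the inverse exists.
Bézout: 1 = −7*97 + 17*40.
So 40⁻¹ ≡ 17 (mod 97).

17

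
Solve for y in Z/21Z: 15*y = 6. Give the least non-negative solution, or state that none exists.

6

gcd(15, 21) = 3, and 3 | 6, so solutions exist.
Divide through by 3: 5*y mod 7 = 2.
5⁻¹ ≡ 3 (mod 7).
y ≡ 3*2 ≡ 6 (mod 7).
The smallest non-negative solution is y = 6.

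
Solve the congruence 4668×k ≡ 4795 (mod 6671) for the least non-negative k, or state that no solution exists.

3458

gcd(4668, 6671) = 1, so a unique solution mod 6671 exists.
4668⁻¹ ≡ 6278 (mod 6671).
k ≡ 6278×4795 ≡ 3458 (mod 6671).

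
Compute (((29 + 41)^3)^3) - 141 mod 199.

29 + 41 = 70
(70)^3 ≡ 123 (mod 199)
(123)^3 ≡ 18 (mod 199)
18 - 141 = -123 ≡ 76 (mod 199)

76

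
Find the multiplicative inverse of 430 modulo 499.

Run the extended Euclidean algorithm:
499 = 1·430 + 69
430 = 6·69 + 16
69 = 4·16 + 5
16 = 3·5 + 1
5 = 5·1 + 0
gcd(430, 499) = 1, so the inverse exists.
Bézout: 1 = −81·499 + 94·430.
So 430⁻¹ ≡ 94 (mod 499).

94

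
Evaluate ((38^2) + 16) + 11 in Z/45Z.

(38)^2 ≡ 4 (mod 45)
4 + 16 = 20
20 + 11 = 31

31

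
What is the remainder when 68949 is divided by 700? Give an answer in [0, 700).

68949 = 98·700 + 349, so 68949 ≡ 349 (mod 700).

349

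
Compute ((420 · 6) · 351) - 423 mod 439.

390

420 · 6 = 2520 ≡ 325 (mod 439)
325 · 351 = 114075 ≡ 374 (mod 439)
374 - 423 = -49 ≡ 390 (mod 439)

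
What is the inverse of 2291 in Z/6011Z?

6011 = 2×2291 + 1429
2291 = 1×1429 + 862
1429 = 1×862 + 567
862 = 1×567 + 295
567 = 1×295 + 272
295 = 1×272 + 23
272 = 11×23 + 19
23 = 1×19 + 4
19 = 4×4 + 3
4 = 1×3 + 1
3 = 3×1 + 0
gcd(2291, 6011) = 1, so the inverse exists.
Bézout: 1 = −598×6011 + 1569×2291.
So 2291⁻¹ ≡ 1569 (mod 6011).

1569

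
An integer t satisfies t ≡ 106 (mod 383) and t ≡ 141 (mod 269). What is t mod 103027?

383⁻¹ mod 269: 383×59 ≡ 1 (mod 269), so 383⁻¹ ≡ 59.
t = 106 + 383×((141 − 106)×59 mod 269) = 106 + 383×182 = 69812.
Check: 69812 mod 383 = 106, 69812 mod 269 = 141. ✓

69812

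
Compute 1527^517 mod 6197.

1204

By square-and-multiply:
517 in binary is 1000000101, i.e. 517 = 512 + 4 + 1.
1527^1 ≡ 1527 (mod 6197)
1527^2 ≡ 1527^2 = 2331729 ≡ 1657 (mod 6197)
1527^4 ≡ 1657^2 = 2745649 ≡ 378 (mod 6197)
1527^8 ≡ 378^2 = 142884 ≡ 353 (mod 6197)
1527^16 ≡ 353^2 = 124609 ≡ 669 (mod 6197)
1527^32 ≡ 669^2 = 447561 ≡ 1377 (mod 6197)
1527^64 ≡ 1377^2 = 1896129 ≡ 6044 (mod 6197)
1527^128 ≡ 6044^2 = 36529936 ≡ 4818 (mod 6197)
1527^256 ≡ 4818^2 = 23213124 ≡ 5359 (mod 6197)
1527^512 ≡ 5359^2 = 28718881 ≡ 1983 (mod 6197)
1527^517 = 1527^512 * 1527^4 * 1527^1 ≡ 1983 * 378 * 1527 (mod 6197).
Accumulate the product:
1983 * 378 = 749574 ≡ 5934
5934 * 1527 = 9061218 ≡ 1204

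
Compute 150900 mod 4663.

1684

150900 = 32×4663 + 1684, so 150900 ≡ 1684 (mod 4663).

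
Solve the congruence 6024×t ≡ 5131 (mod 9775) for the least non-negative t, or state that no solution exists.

gcd(6024, 9775) = 1, so a unique solution mod 9775 exists.
6024⁻¹ ≡ 5324 (mod 9775).
t ≡ 5324×5131 ≡ 6094 (mod 9775).

6094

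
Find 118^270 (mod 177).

Compute successive squares:
270 in binary is 100001110, i.e. 270 = 256 + 8 + 4 + 2.
118^1 ≡ 118 (mod 177)
118^2 ≡ 118^2 = 13924 ≡ 118 (mod 177)
118^4 ≡ 118^2 = 13924 ≡ 118 (mod 177)
118^8 ≡ 118^2 = 13924 ≡ 118 (mod 177)
118^16 ≡ 118^2 = 13924 ≡ 118 (mod 177)
118^32 ≡ 118^2 = 13924 ≡ 118 (mod 177)
118^64 ≡ 118^2 = 13924 ≡ 118 (mod 177)
118^128 ≡ 118^2 = 13924 ≡ 118 (mod 177)
118^256 ≡ 118^2 = 13924 ≡ 118 (mod 177)
118^270 = 118^256 × 118^8 × 118^4 × 118^2 ≡ 118 × 118 × 118 × 118 (mod 177).
Accumulate the product:
118 × 118 = 13924 ≡ 118
118 × 118 = 13924 ≡ 118
118 × 118 = 13924 ≡ 118

118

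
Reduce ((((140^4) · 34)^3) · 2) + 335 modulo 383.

(140)^4 ≡ 276 (mod 383)
276 · 34 = 9384 ≡ 192 (mod 383)
(192)^3 ≡ 48 (mod 383)
48 · 2 = 96
96 + 335 = 431 ≡ 48 (mod 383)

48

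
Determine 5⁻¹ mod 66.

53

Apply the Euclidean algorithm and back-substitute:
66 = 13×5 + 1
5 = 5×1 + 0
gcd(5, 66) = 1, so the inverse exists.
Bézout: 1 = 1×66 − 13×5.
So 5⁻¹ ≡ −13 ≡ 53 (mod 66).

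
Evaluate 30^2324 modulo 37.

By square-and-multiply:
2324 in binary is 100100010100, i.e. 2324 = 2048 + 256 + 16 + 4.
30^1 ≡ 30 (mod 37)
30^2 ≡ 30^2 = 900 ≡ 12 (mod 37)
30^4 ≡ 12^2 = 144 ≡ 33 (mod 37)
30^8 ≡ 33^2 = 1089 ≡ 16 (mod 37)
30^16 ≡ 16^2 = 256 ≡ 34 (mod 37)
30^32 ≡ 34^2 = 1156 ≡ 9 (mod 37)
30^64 ≡ 9^2 = 81 ≡ 7 (mod 37)
30^128 ≡ 7^2 = 49 ≡ 12 (mod 37)
30^256 ≡ 12^2 = 144 ≡ 33 (mod 37)
30^512 ≡ 33^2 = 1089 ≡ 16 (mod 37)
30^1024 ≡ 16^2 = 256 ≡ 34 (mod 37)
30^2048 ≡ 34^2 = 1156 ≡ 9 (mod 37)
30^2324 = 30^2048 * 30^256 * 30^16 * 30^4 ≡ 9 * 33 * 34 * 33 (mod 37).
Accumulate the product:
9 * 33 = 297 ≡ 1
1 * 34 = 34
34 * 33 = 1122 ≡ 12

12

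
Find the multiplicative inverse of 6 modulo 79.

66

79 = 13*6 + 1
6 = 6*1 + 0
gcd(6, 79) = 1, so the inverse exists.
Back-substitute for 1:
1 = 1*79 − 13*6
So 6⁻¹ ≡ −13 ≡ 66 (mod 79).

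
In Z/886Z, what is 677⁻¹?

195

Apply the Euclidean algorithm and back-substitute:
886 = 1×677 + 209
677 = 3×209 + 50
209 = 4×50 + 9
50 = 5×9 + 5
9 = 1×5 + 4
5 = 1×4 + 1
4 = 4×1 + 0
gcd(677, 886) = 1, so the inverse exists.
Back-substitute for 1:
1 = 1×5 − 1×4
  = −1×9 + 2×5
  = 2×50 − 11×9
  = −11×209 + 46×50
  = 46×677 − 149×209
  = −149×886 + 195×677
So 677⁻¹ ≡ 195 (mod 886).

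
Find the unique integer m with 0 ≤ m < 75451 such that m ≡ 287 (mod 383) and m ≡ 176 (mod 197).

383⁻¹ mod 197: 383×179 ≡ 1 (mod 197), so 383⁻¹ ≡ 179.
m = 287 + 383×((176 − 287)×179 mod 197) = 287 + 383×28 = 11011.
Check: 11011 mod 383 = 287, 11011 mod 197 = 176. ✓

11011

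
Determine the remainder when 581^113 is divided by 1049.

105

By square-and-multiply:
113 in binary is 1110001, i.e. 113 = 64 + 32 + 16 + 1.
581^1 ≡ 581 (mod 1049)
581^2 ≡ 581^2 = 337561 ≡ 832 (mod 1049)
581^4 ≡ 832^2 = 692224 ≡ 933 (mod 1049)
581^8 ≡ 933^2 = 870489 ≡ 868 (mod 1049)
581^16 ≡ 868^2 = 753424 ≡ 242 (mod 1049)
581^32 ≡ 242^2 = 58564 ≡ 869 (mod 1049)
581^64 ≡ 869^2 = 755161 ≡ 930 (mod 1049)
581^113 = 581^64 * 581^32 * 581^16 * 581^1 ≡ 930 * 869 * 242 * 581 (mod 1049).
Accumulate the product:
930 * 869 = 808170 ≡ 440
440 * 242 = 106480 ≡ 531
531 * 581 = 308511 ≡ 105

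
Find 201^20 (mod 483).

39

By square-and-multiply:
201^1 ≡ 201 (mod 483)
201^2 ≡ 201^2 = 40401 ≡ 312 (mod 483)
201^4 ≡ 312^2 = 97344 ≡ 261 (mod 483)
201^8 ≡ 261^2 = 68121 ≡ 18 (mod 483)
201^16 ≡ 18^2 = 324 (mod 483)
201^20 = 201^16 × 201^4 ≡ 324 × 261 (mod 483).
324 × 261 = 84564 ≡ 39 (mod 483).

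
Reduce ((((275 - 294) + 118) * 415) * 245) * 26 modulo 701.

110

275 - 294 = -19 ≡ 682 (mod 701)
682 + 118 = 800 ≡ 99 (mod 701)
99 * 415 = 41085 ≡ 427 (mod 701)
427 * 245 = 104615 ≡ 166 (mod 701)
166 * 26 = 4316 ≡ 110 (mod 701)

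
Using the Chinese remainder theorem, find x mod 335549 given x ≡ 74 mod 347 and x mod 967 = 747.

258936

347⁻¹ mod 967: 347·379 ≡ 1 (mod 967), so 347⁻¹ ≡ 379.
x = 74 + 347·((747 − 74)·379 mod 967) = 74 + 347·746 = 258936.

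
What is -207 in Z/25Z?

18

-207 = -9×25 + 18, so -207 ≡ 18 (mod 25).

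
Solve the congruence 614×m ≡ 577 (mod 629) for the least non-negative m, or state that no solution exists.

gcd(614, 629) = 1, so a unique solution mod 629 exists.
614⁻¹ ≡ 587 (mod 629).
m ≡ 587×577 ≡ 297 (mod 629).

297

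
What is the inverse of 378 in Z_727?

727 = 1*378 + 349
378 = 1*349 + 29
349 = 12*29 + 1
29 = 29*1 + 0
gcd(378, 727) = 1, so the inverse exists.
Back-substitute for 1:
1 = 1*349 − 12*29
  = −12*378 + 13*349
  = 13*727 − 25*378
So 378⁻¹ ≡ −25 ≡ 702 (mod 727).

702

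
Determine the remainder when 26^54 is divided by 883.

38

26^1 ≡ 26 (mod 883)
26^2 ≡ 26^2 = 676 (mod 883)
26^4 ≡ 676^2 = 456976 ≡ 465 (mod 883)
26^8 ≡ 465^2 = 216225 ≡ 773 (mod 883)
26^16 ≡ 773^2 = 597529 ≡ 621 (mod 883)
26^32 ≡ 621^2 = 385641 ≡ 653 (mod 883)
26^54 = 26^32 * 26^16 * 26^4 * 26^2 ≡ 653 * 621 * 465 * 676 (mod 883).
Accumulate the product:
653 * 621 = 405513 ≡ 216
216 * 465 = 100440 ≡ 661
661 * 676 = 446836 ≡ 38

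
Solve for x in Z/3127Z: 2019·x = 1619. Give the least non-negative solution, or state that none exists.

769

gcd(2019, 3127) = 1, so a unique solution mod 3127 exists.
2019⁻¹ ≡ 3000 (mod 3127).
x ≡ 3000·1619 ≡ 769 (mod 3127).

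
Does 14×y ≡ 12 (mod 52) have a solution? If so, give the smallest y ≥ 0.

12

gcd(14, 52) = 2, and 2 | 12, so solutions exist.
Divide through by 2: 7×y mod 26 = 6.
7⁻¹ ≡ 15 (mod 26).
y ≡ 15×6 ≡ 12 (mod 26).
The smallest non-negative solution is y = 12.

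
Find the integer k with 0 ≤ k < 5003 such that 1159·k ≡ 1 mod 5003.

5003 = 4·1159 + 367
1159 = 3·367 + 58
367 = 6·58 + 19
58 = 3·19 + 1
19 = 19·1 + 0
gcd(1159, 5003) = 1, so the inverse exists.
Back-substitute for 1:
1 = 1·58 − 3·19
  = −3·367 + 19·58
  = 19·1159 − 60·367
  = −60·5003 + 259·1159
So 1159⁻¹ ≡ 259 (mod 5003).

259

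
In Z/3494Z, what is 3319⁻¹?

By the extended Euclidean algorithm:
3494 = 1*3319 + 175
3319 = 18*175 + 169
175 = 1*169 + 6
169 = 28*6 + 1
6 = 6*1 + 0
gcd(3319, 3494) = 1, so the inverse exists.
Back-substitute for 1:
1 = 1*169 − 28*6
  = −28*175 + 29*169
  = 29*3319 − 550*175
  = −550*3494 + 579*3319
So 3319⁻¹ ≡ 579 (mod 3494).

579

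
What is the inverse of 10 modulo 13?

4

Run the extended Euclidean algorithm:
13 = 1×10 + 3
10 = 3×3 + 1
3 = 3×1 + 0
gcd(10, 13) = 1, so the inverse exists.
Back-substitute for 1:
1 = 1×10 − 3×3
  = −3×13 + 4×10
So 10⁻¹ ≡ 4 (mod 13).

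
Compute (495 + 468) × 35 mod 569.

134

495 + 468 = 963 ≡ 394 (mod 569)
394 × 35 = 13790 ≡ 134 (mod 569)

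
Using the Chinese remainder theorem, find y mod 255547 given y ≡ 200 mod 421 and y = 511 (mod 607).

421⁻¹ mod 607: 421×62 ≡ 1 (mod 607), so 421⁻¹ ≡ 62.
y = 200 + 421×((511 − 200)×62 mod 607) = 200 + 421×465 = 195965.
Check: 195965 mod 421 = 200, 195965 mod 607 = 511. ✓

195965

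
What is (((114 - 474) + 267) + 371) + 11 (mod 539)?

289

114 - 474 = -360 ≡ 179 (mod 539)
179 + 267 = 446
446 + 371 = 817 ≡ 278 (mod 539)
278 + 11 = 289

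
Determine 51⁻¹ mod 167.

131

167 = 3·51 + 14
51 = 3·14 + 9
14 = 1·9 + 5
9 = 1·5 + 4
5 = 1·4 + 1
4 = 4·1 + 0
gcd(51, 167) = 1, so the inverse exists.
Back-substitute for 1:
1 = 1·5 − 1·4
  = −1·9 + 2·5
  = 2·14 − 3·9
  = −3·51 + 11·14
  = 11·167 − 36·51
So 51⁻¹ ≡ −36 ≡ 131 (mod 167).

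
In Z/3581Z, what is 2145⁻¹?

2586

Apply the Euclidean algorithm and back-substitute:
3581 = 1×2145 + 1436
2145 = 1×1436 + 709
1436 = 2×709 + 18
709 = 39×18 + 7
18 = 2×7 + 4
7 = 1×4 + 3
4 = 1×3 + 1
3 = 3×1 + 0
gcd(2145, 3581) = 1, so the inverse exists.
Back-substitute for 1:
1 = 1×4 − 1×3
  = −1×7 + 2×4
  = 2×18 − 5×7
  = −5×709 + 197×18
  = 197×1436 − 399×709
  = −399×2145 + 596×1436
  = 596×3581 − 995×2145
So 2145⁻¹ ≡ −995 ≡ 2586 (mod 3581).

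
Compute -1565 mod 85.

-1565 = -19*85 + 50, so -1565 ≡ 50 (mod 85).

50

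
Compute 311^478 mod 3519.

202

311^1 ≡ 311 (mod 3519)
311^2 ≡ 311^2 = 96721 ≡ 1708 (mod 3519)
311^4 ≡ 1708^2 = 2917264 ≡ 13 (mod 3519)
311^8 ≡ 13^2 = 169 (mod 3519)
311^16 ≡ 169^2 = 28561 ≡ 409 (mod 3519)
311^32 ≡ 409^2 = 167281 ≡ 1888 (mod 3519)
311^64 ≡ 1888^2 = 3564544 ≡ 3316 (mod 3519)
311^128 ≡ 3316^2 = 10995856 ≡ 2500 (mod 3519)
311^256 ≡ 2500^2 = 6250000 ≡ 256 (mod 3519)
311^478 = 311^256 * 311^128 * 311^64 * 311^16 * 311^8 * 311^4 * 311^2 ≡ 256 * 2500 * 3316 * 409 * 169 * 13 * 1708 (mod 3519).
Accumulate the product:
256 * 2500 = 640000 ≡ 3061
3061 * 3316 = 10150276 ≡ 1480
1480 * 409 = 605320 ≡ 52
52 * 169 = 8788 ≡ 1750
1750 * 13 = 22750 ≡ 1636
1636 * 1708 = 2794288 ≡ 202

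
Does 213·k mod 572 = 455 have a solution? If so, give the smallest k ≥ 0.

507

gcd(213, 572) = 1, so a unique solution mod 572 exists.
213⁻¹ ≡ 333 (mod 572).
k ≡ 333·455 ≡ 507 (mod 572).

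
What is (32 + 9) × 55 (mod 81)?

68

32 + 9 = 41
41 × 55 = 2255 ≡ 68 (mod 81)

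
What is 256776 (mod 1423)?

636

256776 = 180×1423 + 636, so 256776 ≡ 636 (mod 1423).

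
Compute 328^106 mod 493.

281

Compute successive squares:
328^1 ≡ 328 (mod 493)
328^2 ≡ 328^2 = 107584 ≡ 110 (mod 493)
328^4 ≡ 110^2 = 12100 ≡ 268 (mod 493)
328^8 ≡ 268^2 = 71824 ≡ 339 (mod 493)
328^16 ≡ 339^2 = 114921 ≡ 52 (mod 493)
328^32 ≡ 52^2 = 2704 ≡ 239 (mod 493)
328^64 ≡ 239^2 = 57121 ≡ 426 (mod 493)
328^106 = 328^64 × 328^32 × 328^8 × 328^2 ≡ 426 × 239 × 339 × 110 (mod 493).
Accumulate the product:
426 × 239 = 101814 ≡ 256
256 × 339 = 86784 ≡ 16
16 × 110 = 1760 ≡ 281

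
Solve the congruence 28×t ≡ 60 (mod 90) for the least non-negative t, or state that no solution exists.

15

gcd(28, 90) = 2, and 2 | 60, so solutions exist.
Divide through by 2: 14×t ≡ 30 (mod 45).
14⁻¹ ≡ 29 (mod 45).
t ≡ 29×30 ≡ 15 (mod 45).
The smallest non-negative solution is t = 15.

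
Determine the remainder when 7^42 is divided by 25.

42 in binary is 101010, i.e. 42 = 32 + 8 + 2.
7^1 ≡ 7 (mod 25)
7^2 ≡ 7^2 = 49 ≡ 24 (mod 25)
7^4 ≡ 24^2 = 576 ≡ 1 (mod 25)
7^8 ≡ 1^2 = 1 (mod 25)
7^16 ≡ 1^2 = 1 (mod 25)
7^32 ≡ 1^2 = 1 (mod 25)
7^42 = 7^32 * 7^8 * 7^2 ≡ 1 * 1 * 24 (mod 25).
Accumulate the product:
1 * 1 = 1
1 * 24 = 24

24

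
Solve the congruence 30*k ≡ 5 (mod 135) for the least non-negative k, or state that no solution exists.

no solution

gcd(30, 135) = 15, and 15 does not divide 5.
So the congruence has no solution.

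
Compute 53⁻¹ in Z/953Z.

18

953 = 17×53 + 52
53 = 1×52 + 1
52 = 52×1 + 0
gcd(53, 953) = 1, so the inverse exists.
Bézout: 1 = −1×953 + 18×53.
So 53⁻¹ ≡ 18 (mod 953).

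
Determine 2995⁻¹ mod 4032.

By the extended Euclidean algorithm:
4032 = 1·2995 + 1037
2995 = 2·1037 + 921
1037 = 1·921 + 116
921 = 7·116 + 109
116 = 1·109 + 7
109 = 15·7 + 4
7 = 1·4 + 3
4 = 1·3 + 1
3 = 3·1 + 0
gcd(2995, 4032) = 1, so the inverse exists.
Back-substitute for 1:
1 = 1·4 − 1·3
  = −1·7 + 2·4
  = 2·109 − 31·7
  = −31·116 + 33·109
  = 33·921 − 262·116
  = −262·1037 + 295·921
  = 295·2995 − 852·1037
  = −852·4032 + 1147·2995
So 2995⁻¹ ≡ 1147 (mod 4032).

1147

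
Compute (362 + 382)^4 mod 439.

93

362 + 382 = 744 ≡ 305 (mod 439)
(305)^4 ≡ 93 (mod 439)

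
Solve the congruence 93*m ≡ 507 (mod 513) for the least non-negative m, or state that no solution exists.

22

gcd(93, 513) = 3, and 3 | 507, so solutions exist.
Divide through by 3: 31*m = 169 (mod 171).
31⁻¹ ≡ 160 (mod 171).
m ≡ 160*169 ≡ 22 (mod 171).
The smallest non-negative solution is m = 22.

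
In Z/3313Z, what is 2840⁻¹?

3313 = 1*2840 + 473
2840 = 6*473 + 2
473 = 236*2 + 1
2 = 2*1 + 0
gcd(2840, 3313) = 1, so the inverse exists.
Bézout: 1 = 1417*3313 − 1653*2840.
So 2840⁻¹ ≡ −1653 ≡ 1660 (mod 3313).

1660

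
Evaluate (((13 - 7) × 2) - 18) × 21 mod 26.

13 - 7 = 6
6 × 2 = 12
12 - 18 = -6 ≡ 20 (mod 26)
20 × 21 = 420 ≡ 4 (mod 26)

4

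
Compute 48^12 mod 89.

85

12 in binary is 1100, i.e. 12 = 8 + 4.
48^1 ≡ 48 (mod 89)
48^2 ≡ 48^2 = 2304 ≡ 79 (mod 89)
48^4 ≡ 79^2 = 6241 ≡ 11 (mod 89)
48^8 ≡ 11^2 = 121 ≡ 32 (mod 89)
48^12 = 48^8 × 48^4 ≡ 32 × 11 (mod 89).
32 × 11 = 352 ≡ 85 (mod 89).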